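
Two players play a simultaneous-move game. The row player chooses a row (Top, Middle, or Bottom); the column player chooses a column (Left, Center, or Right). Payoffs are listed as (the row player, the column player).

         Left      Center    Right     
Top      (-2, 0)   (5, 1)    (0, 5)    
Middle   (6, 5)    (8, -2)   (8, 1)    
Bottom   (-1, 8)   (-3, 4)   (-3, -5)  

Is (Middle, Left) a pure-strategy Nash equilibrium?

Holding the column player at Left: the row player gets 6 from Middle, versus -2 from Top, -1 from Bottom. No profitable deviation for the row player.
Holding the row player at Middle: the column player gets 5 from Left, versus -2 from Center, 1 from Right. No profitable deviation for the column player either.

Yes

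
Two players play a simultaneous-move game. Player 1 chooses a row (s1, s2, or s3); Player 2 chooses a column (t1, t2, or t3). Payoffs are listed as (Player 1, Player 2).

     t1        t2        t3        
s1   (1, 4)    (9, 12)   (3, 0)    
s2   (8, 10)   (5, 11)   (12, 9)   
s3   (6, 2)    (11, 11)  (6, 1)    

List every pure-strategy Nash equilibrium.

(s3, t2)

Find each player's best response to every opponent strategy; NE are the intersections.
Player 1's best responses — vs t1: s2 (payoff 8); vs t2: s3 (payoff 11); vs t3: s2 (payoff 12).
Player 2's best responses — vs s1: t2 (payoff 12); vs s2: t2 (payoff 11); vs s3: t2 (payoff 11).
The only mutual best response is (s3, t2); neither player gains by switching there.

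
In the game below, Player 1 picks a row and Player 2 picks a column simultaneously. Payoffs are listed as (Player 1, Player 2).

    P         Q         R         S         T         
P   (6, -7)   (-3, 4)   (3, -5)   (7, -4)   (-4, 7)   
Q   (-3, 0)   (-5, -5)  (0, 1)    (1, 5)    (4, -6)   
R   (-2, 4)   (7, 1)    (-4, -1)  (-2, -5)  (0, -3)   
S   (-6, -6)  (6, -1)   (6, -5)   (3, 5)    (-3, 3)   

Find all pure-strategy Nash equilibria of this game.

Find each player's best response to every opponent strategy; NE are the intersections.
Player 1's best responses — vs P: P (payoff 6); vs Q: R (payoff 7); vs R: S (payoff 6); vs S: P (payoff 7); vs T: Q (payoff 4).
Player 2's best responses — vs P: T (payoff 7); vs Q: S (payoff 5); vs R: P (payoff 4); vs S: S (payoff 5).
No cell has both players best-responding. For instance, Player 1's best reply to Q is R, but against R Player 2 prefers P over Q.

No pure-strategy Nash equilibrium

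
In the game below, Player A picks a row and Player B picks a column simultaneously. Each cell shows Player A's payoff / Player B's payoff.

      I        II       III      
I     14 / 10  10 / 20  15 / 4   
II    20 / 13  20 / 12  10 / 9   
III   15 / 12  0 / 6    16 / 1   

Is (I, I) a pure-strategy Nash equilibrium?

Holding Player B at I: Player A gets 14 from I but could get 20 by switching to II. Player A has a profitable deviation.

No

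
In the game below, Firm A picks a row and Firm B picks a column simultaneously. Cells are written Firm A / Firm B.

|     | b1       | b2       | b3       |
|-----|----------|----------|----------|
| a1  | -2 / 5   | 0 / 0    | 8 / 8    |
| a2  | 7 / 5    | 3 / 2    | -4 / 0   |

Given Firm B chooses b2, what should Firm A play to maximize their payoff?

With Firm B fixed at b2, Firm A's payoffs are: a1 → 0, a2 → 3.
The maximum is 3, achieved by a2.

a2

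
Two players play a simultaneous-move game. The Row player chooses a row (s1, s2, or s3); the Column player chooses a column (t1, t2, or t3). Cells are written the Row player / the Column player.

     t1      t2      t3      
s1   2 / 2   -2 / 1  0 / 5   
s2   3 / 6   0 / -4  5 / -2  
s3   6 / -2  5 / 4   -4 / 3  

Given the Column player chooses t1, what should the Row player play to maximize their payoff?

s3

With the Column player fixed at t1, the Row player's payoffs are: s1 → 2, s2 → 3, s3 → 6.
The maximum is 6, achieved by s3.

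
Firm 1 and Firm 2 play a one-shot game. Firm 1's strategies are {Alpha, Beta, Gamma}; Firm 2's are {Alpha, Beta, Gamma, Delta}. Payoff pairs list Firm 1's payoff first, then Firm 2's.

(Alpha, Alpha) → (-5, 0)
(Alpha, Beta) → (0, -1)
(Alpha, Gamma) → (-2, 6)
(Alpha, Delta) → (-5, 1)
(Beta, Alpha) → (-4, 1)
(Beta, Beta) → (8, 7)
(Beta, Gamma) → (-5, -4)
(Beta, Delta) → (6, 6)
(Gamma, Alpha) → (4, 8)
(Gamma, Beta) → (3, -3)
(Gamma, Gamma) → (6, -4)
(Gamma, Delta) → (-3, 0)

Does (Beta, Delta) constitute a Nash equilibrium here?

Holding Firm 2 at Delta: Firm 1 gets 6 from Beta, versus -5 from Alpha, -3 from Gamma. No profitable deviation for Firm 1.
Holding Firm 1 at Beta: Firm 2 gets 6 from Delta but could get 7 by switching to Beta. Firm 2 has a profitable deviation.

No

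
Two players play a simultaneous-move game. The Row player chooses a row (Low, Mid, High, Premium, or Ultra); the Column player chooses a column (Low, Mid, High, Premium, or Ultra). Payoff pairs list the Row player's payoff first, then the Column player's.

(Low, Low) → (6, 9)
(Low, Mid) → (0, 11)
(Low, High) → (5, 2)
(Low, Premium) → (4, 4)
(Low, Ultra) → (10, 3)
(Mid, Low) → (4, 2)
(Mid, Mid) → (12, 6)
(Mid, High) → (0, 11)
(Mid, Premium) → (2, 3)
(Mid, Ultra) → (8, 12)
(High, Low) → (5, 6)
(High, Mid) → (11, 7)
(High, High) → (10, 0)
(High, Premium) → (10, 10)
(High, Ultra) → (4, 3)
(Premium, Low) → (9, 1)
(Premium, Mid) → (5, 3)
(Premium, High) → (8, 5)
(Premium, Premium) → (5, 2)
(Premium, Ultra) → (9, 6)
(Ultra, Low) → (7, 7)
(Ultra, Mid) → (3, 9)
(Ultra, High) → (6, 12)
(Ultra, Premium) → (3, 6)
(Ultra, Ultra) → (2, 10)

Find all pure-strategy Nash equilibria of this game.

(High, Premium)

A profile is a Nash equilibrium when each player is best-responding to the other.
The Row player's best responses — vs Low: Premium (payoff 9); vs Mid: Mid (payoff 12); vs High: High (payoff 10); vs Premium: High (payoff 10); vs Ultra: Low (payoff 10).
The Column player's best responses — vs Low: Mid (payoff 11); vs Mid: Ultra (payoff 12); vs High: Premium (payoff 10); vs Premium: Ultra (payoff 6); vs Ultra: High (payoff 12).
The only mutual best response is (High, Premium); neither player gains by switching there.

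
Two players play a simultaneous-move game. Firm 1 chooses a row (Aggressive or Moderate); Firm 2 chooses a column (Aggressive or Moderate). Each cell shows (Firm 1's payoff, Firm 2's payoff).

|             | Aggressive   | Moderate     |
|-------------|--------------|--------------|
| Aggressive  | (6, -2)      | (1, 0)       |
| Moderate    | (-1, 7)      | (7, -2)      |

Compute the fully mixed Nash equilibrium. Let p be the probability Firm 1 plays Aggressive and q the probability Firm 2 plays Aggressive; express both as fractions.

p = 9/11, q = 6/13

Each player's mixing probability is pinned down by making the *other* player indifferent.
Firm 2 indifferent between Aggressive and Moderate: p·(-2) + (1−p)·7 = p·0 + (1−p)·(-2) ⟹ 7 + (-9)p = (-2) + 2p ⟹ p = 9/11.
Firm 1 indifferent between Aggressive and Moderate: q·6 + (1−q)·1 = q·(-1) + (1−q)·7 ⟹ 1 + 5q = 7 + (-8)q ⟹ q = 6/13.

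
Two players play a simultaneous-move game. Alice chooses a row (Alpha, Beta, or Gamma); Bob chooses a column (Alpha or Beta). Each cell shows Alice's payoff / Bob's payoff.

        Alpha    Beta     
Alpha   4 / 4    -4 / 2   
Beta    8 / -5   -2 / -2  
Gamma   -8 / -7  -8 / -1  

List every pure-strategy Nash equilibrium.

(Beta, Beta)

Check mutual best responses: a cell is a NE iff neither player can gain by unilaterally deviating.
Alice's best responses — vs Alpha: Beta (payoff 8); vs Beta: Beta (payoff -2).
Bob's best responses — vs Alpha: Alpha (payoff 4); vs Beta: Beta (payoff -2); vs Gamma: Beta (payoff -1).
The only mutual best response is (Beta, Beta); neither player gains by switching there.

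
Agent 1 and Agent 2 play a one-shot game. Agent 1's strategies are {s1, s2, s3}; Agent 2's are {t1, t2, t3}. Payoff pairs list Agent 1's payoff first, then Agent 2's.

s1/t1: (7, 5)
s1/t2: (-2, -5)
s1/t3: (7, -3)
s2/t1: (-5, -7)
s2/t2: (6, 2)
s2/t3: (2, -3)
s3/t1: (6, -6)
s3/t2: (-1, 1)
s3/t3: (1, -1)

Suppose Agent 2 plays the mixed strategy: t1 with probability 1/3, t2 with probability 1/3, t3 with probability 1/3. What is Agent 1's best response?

Compute Agent 1's expected payoff from each pure strategy against the given mix.
s1: (1/3)·7 + (1/3)·(-2) + (1/3)·7 = 4
s2: (1/3)·(-5) + (1/3)·6 + (1/3)·2 = 1
s3: (1/3)·6 + (1/3)·(-1) + (1/3)·1 = 2
Highest expected payoff is 4, from s1.

s1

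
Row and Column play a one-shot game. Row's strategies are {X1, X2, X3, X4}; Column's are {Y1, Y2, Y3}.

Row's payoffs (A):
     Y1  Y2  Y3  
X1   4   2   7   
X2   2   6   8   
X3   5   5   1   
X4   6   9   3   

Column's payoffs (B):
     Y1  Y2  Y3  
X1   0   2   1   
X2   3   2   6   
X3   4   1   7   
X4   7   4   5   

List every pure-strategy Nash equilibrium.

(X2, Y3) and (X4, Y1)

Find each player's best response to every opponent strategy; NE are the intersections.
Row's best responses — vs Y1: X4 (payoff 6); vs Y2: X4 (payoff 9); vs Y3: X2 (payoff 8).
Column's best responses — vs X1: Y2 (payoff 2); vs X2: Y3 (payoff 6); vs X3: Y3 (payoff 7); vs X4: Y1 (payoff 7).
Mutual best responses occur at (X2, Y3) and (X4, Y1); at each, neither player gains by switching.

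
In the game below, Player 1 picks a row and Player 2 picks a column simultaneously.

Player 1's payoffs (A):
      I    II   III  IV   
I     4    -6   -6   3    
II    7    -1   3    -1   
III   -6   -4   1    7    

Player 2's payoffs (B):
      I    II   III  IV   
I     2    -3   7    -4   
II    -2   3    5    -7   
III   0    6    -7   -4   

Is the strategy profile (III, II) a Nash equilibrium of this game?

Holding Player 2 at II: Player 1 gets -4 from III but could get -1 by switching to II. Player 1 has a profitable deviation.

No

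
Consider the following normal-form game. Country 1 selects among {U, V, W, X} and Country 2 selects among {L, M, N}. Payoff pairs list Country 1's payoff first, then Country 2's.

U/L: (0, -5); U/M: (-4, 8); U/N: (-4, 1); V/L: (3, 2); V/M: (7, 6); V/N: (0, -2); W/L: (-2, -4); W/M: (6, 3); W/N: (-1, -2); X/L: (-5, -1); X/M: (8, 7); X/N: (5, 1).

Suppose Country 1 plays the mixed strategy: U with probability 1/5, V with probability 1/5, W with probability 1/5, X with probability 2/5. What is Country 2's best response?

M

Country 2's best reply maximizes expected payoff against the mix.
L: (1/5)·(-5) + (1/5)·2 + (1/5)·(-4) + (2/5)·(-1) = -9/5
M: (1/5)·8 + (1/5)·6 + (1/5)·3 + (2/5)·7 = 31/5
N: (1/5)·1 + (1/5)·(-2) + (1/5)·(-2) + (2/5)·1 = -1/5
Highest expected payoff is 31/5, from M.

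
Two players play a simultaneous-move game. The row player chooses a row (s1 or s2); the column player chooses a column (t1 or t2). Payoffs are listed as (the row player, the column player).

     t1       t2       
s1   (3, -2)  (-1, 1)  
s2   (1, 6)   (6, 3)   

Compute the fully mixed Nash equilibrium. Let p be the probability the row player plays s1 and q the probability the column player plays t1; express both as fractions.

p = 1/2, q = 7/9

In a mixed NE each player is indifferent between their pure strategies, so the opponent's mix sets the indifference.
The column player indifferent between t1 and t2: p·(-2) + (1−p)·6 = p·1 + (1−p)·3 ⟹ 6 + (-8)p = 3 + (-2)p ⟹ p = 1/2.
The row player indifferent between s1 and s2: q·3 + (1−q)·(-1) = q·1 + (1−q)·6 ⟹ (-1) + 4q = 6 + (-5)q ⟹ q = 7/9.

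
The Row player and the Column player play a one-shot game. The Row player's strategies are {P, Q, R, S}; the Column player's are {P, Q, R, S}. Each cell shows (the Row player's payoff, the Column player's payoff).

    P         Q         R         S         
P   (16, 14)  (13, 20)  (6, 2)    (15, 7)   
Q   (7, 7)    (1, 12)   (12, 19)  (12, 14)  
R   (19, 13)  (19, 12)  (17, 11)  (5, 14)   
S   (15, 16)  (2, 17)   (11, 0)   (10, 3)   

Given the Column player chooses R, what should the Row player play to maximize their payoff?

R

With the Column player fixed at R, the Row player's payoffs are: P → 6, Q → 12, R → 17, S → 11.
The maximum is 17, achieved by R.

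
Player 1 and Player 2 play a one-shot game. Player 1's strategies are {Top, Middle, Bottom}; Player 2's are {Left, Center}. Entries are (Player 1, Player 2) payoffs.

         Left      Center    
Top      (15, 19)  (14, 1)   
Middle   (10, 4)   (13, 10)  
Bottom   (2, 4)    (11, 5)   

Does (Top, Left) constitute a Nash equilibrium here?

Holding Player 2 at Left: Player 1 gets 15 from Top, versus 10 from Middle, 2 from Bottom. No profitable deviation for Player 1.
Holding Player 1 at Top: Player 2 gets 19 from Left, versus 1 from Center. No profitable deviation for Player 2 either.

Yes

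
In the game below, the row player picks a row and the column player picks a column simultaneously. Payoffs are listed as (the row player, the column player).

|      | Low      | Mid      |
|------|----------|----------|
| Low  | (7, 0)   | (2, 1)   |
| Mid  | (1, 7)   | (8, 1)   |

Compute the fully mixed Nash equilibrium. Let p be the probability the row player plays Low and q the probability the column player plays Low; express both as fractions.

In a mixed NE each player is indifferent between their pure strategies, so the opponent's mix sets the indifference.
The column player indifferent between Low and Mid: p·0 + (1−p)·7 = p·1 + (1−p)·1 ⟹ 7 + (-7)p = 1 + 0p ⟹ p = 6/7.
The row player indifferent between Low and Mid: q·7 + (1−q)·2 = q·1 + (1−q)·8 ⟹ 2 + 5q = 8 + (-7)q ⟹ q = 1/2.

p = 6/7, q = 1/2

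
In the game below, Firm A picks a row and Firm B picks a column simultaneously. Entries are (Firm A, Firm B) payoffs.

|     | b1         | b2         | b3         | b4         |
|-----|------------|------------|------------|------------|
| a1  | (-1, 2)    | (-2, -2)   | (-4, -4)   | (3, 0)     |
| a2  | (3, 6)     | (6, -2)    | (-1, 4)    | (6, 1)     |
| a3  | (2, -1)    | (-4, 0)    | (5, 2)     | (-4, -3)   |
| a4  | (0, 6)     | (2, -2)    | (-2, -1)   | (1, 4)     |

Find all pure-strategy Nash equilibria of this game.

Check mutual best responses: a cell is a NE iff neither player can gain by unilaterally deviating.
Firm A's best responses — vs b1: a2 (payoff 3); vs b2: a2 (payoff 6); vs b3: a3 (payoff 5); vs b4: a2 (payoff 6).
Firm B's best responses — vs a1: b1 (payoff 2); vs a2: b1 (payoff 6); vs a3: b3 (payoff 2); vs a4: b1 (payoff 6).
Mutual best responses occur at (a2, b1) and (a3, b3); at each, neither player gains by switching.

(a2, b1) and (a3, b3)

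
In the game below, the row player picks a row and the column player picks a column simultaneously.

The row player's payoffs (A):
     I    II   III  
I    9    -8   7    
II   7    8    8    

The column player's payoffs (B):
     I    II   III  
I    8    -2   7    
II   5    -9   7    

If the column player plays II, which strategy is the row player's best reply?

II

With the column player fixed at II, the row player's payoffs are: I → -8, II → 8.
The maximum is 8, achieved by II.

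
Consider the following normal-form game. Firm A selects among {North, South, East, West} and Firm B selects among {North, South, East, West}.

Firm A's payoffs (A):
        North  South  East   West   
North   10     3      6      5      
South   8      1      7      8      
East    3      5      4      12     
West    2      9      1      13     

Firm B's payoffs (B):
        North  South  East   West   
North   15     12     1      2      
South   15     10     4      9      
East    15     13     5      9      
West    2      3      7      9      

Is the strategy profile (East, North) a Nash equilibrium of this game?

Holding Firm B at North: Firm A gets 3 from East but could get 10 by switching to North. Firm A has a profitable deviation.

No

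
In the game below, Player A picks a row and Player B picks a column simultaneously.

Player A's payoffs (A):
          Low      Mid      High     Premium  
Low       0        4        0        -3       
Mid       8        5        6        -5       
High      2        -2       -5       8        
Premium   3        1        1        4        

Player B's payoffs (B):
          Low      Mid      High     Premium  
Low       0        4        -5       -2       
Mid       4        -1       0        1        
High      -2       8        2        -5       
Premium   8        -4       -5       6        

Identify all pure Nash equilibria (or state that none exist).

Find each player's best response to every opponent strategy; NE are the intersections.
Player A's best responses — vs Low: Mid (payoff 8); vs Mid: Mid (payoff 5); vs High: Mid (payoff 6); vs Premium: High (payoff 8).
Player B's best responses — vs Low: Mid (payoff 4); vs Mid: Low (payoff 4); vs High: Mid (payoff 8); vs Premium: Low (payoff 8).
The only mutual best response is (Mid, Low); neither player gains by switching there.

(Mid, Low)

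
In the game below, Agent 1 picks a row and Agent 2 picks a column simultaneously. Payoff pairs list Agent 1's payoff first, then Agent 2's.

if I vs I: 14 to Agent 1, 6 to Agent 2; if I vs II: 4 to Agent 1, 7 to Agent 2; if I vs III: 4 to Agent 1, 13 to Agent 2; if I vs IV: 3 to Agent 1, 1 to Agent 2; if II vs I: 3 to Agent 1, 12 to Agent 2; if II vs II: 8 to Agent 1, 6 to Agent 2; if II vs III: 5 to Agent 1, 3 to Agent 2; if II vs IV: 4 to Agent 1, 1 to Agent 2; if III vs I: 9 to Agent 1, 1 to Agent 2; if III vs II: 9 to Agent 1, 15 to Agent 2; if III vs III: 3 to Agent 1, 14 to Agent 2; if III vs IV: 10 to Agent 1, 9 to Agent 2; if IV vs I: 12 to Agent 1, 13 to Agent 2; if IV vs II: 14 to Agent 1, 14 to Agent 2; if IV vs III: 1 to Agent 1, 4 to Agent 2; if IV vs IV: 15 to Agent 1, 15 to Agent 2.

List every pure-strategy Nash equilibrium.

(IV, IV)

A profile is a Nash equilibrium when each player is best-responding to the other.
Agent 1's best responses — vs I: I (payoff 14); vs II: IV (payoff 14); vs III: II (payoff 5); vs IV: IV (payoff 15).
Agent 2's best responses — vs I: III (payoff 13); vs II: I (payoff 12); vs III: II (payoff 15); vs IV: IV (payoff 15).
The only mutual best response is (IV, IV); neither player gains by switching there.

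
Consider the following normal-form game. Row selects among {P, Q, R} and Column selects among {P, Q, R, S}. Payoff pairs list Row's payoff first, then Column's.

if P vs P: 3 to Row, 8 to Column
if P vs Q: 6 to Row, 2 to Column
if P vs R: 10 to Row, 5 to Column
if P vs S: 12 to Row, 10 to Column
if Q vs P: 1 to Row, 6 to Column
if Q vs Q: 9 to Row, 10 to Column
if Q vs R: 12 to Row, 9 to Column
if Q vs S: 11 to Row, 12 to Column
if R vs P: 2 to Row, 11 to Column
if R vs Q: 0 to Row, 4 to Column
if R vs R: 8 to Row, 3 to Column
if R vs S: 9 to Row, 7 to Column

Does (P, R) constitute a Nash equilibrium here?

No

Holding Column at R: Row gets 10 from P but could get 12 by switching to Q. Row has a profitable deviation.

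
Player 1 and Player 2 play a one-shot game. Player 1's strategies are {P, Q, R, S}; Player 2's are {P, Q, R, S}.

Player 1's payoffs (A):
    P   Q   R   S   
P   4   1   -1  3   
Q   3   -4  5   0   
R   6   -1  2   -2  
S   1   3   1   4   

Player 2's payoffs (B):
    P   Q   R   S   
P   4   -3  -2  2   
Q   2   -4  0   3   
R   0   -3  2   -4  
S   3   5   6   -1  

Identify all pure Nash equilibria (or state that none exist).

No pure-strategy Nash equilibrium

A profile is a Nash equilibrium when each player is best-responding to the other.
Player 1's best responses — vs P: R (payoff 6); vs Q: S (payoff 3); vs R: Q (payoff 5); vs S: S (payoff 4).
Player 2's best responses — vs P: P (payoff 4); vs Q: S (payoff 3); vs R: R (payoff 2); vs S: R (payoff 6).
No cell has both players best-responding. For instance, Player 1's best reply to S is S, but against S Player 2 prefers R over S.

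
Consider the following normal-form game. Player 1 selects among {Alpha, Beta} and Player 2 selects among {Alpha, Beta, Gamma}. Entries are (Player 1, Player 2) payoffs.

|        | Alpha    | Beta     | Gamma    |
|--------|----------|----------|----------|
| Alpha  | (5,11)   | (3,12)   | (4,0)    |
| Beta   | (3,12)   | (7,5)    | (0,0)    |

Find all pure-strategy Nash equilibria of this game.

A profile is a Nash equilibrium when each player is best-responding to the other.
Player 1's best responses — vs Alpha: Alpha (payoff 5); vs Beta: Beta (payoff 7); vs Gamma: Alpha (payoff 4).
Player 2's best responses — vs Alpha: Beta (payoff 12); vs Beta: Alpha (payoff 12).
No cell has both players best-responding. For instance, Player 1's best reply to Alpha is Alpha, but against Alpha Player 2 prefers Beta over Alpha.

There is no pure-strategy Nash equilibrium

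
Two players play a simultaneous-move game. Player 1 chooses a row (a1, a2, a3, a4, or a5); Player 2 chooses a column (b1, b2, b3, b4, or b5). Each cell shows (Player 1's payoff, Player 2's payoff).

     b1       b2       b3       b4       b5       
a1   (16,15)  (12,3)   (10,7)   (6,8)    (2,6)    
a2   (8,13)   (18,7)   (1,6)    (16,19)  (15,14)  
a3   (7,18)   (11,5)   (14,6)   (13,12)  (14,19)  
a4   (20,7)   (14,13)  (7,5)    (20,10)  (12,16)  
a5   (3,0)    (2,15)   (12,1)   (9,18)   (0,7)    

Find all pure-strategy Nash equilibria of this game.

None

Find each player's best response to every opponent strategy; NE are the intersections.
Player 1's best responses — vs b1: a4 (payoff 20); vs b2: a2 (payoff 18); vs b3: a3 (payoff 14); vs b4: a4 (payoff 20); vs b5: a2 (payoff 15).
Player 2's best responses — vs a1: b1 (payoff 15); vs a2: b4 (payoff 19); vs a3: b5 (payoff 19); vs a4: b5 (payoff 16); vs a5: b4 (payoff 18).
No cell has both players best-responding. For instance, Player 1's best reply to b2 is a2, but against a2 Player 2 prefers b4 over b2.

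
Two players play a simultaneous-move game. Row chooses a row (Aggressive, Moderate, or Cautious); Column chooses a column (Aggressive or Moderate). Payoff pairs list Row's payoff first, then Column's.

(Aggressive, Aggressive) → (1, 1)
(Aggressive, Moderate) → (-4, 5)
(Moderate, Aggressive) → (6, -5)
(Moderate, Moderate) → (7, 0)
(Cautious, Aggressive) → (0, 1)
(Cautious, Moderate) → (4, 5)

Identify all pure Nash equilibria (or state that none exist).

(Moderate, Moderate)

A profile is a Nash equilibrium when each player is best-responding to the other.
Row's best responses — vs Aggressive: Moderate (payoff 6); vs Moderate: Moderate (payoff 7).
Column's best responses — vs Aggressive: Moderate (payoff 5); vs Moderate: Moderate (payoff 0); vs Cautious: Moderate (payoff 5).
The only mutual best response is (Moderate, Moderate); neither player gains by switching there.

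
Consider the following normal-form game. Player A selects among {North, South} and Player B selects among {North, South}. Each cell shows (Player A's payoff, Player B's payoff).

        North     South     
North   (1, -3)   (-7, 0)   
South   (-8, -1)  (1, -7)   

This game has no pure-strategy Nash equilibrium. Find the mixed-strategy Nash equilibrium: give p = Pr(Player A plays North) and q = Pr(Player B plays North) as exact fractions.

p = 2/3, q = 8/17

Each player's mixing probability is pinned down by making the *other* player indifferent.
Player B indifferent between North and South: p·(-3) + (1−p)·(-1) = p·0 + (1−p)·(-7) ⟹ (-1) + (-2)p = (-7) + 7p ⟹ p = 2/3.
Player A indifferent between North and South: q·1 + (1−q)·(-7) = q·(-8) + (1−q)·1 ⟹ (-7) + 8q = 1 + (-9)q ⟹ q = 8/17.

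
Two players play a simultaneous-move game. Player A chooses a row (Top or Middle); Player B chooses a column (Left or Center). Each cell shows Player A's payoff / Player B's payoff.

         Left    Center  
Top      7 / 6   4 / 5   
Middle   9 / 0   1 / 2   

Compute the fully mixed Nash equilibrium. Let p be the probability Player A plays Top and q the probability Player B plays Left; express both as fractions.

In a mixed NE each player is indifferent between their pure strategies, so the opponent's mix sets the indifference.
Player B indifferent between Left and Center: p·6 + (1−p)·0 = p·5 + (1−p)·2 ⟹ 0 + 6p = 2 + 3p ⟹ p = 2/3.
Player A indifferent between Top and Middle: q·7 + (1−q)·4 = q·9 + (1−q)·1 ⟹ 4 + 3q = 1 + 8q ⟹ q = 3/5.

p = 2/3, q = 3/5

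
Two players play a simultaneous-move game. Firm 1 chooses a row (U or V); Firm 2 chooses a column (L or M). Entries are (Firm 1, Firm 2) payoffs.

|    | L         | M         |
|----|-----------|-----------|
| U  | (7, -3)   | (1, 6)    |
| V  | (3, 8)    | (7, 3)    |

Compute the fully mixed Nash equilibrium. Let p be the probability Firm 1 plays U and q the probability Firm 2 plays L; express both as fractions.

p = 5/14, q = 3/5

In a mixed NE each player is indifferent between their pure strategies, so the opponent's mix sets the indifference.
Firm 2 indifferent between L and M: p·(-3) + (1−p)·8 = p·6 + (1−p)·3 ⟹ 8 + (-11)p = 3 + 3p ⟹ p = 5/14.
Firm 1 indifferent between U and V: q·7 + (1−q)·1 = q·3 + (1−q)·7 ⟹ 1 + 6q = 7 + (-4)q ⟹ q = 3/5.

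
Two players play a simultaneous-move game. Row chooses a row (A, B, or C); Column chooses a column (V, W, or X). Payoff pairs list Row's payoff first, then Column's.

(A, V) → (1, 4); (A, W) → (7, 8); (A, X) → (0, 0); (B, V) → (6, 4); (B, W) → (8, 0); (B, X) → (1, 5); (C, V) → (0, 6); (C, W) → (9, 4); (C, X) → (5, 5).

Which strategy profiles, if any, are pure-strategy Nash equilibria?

There is no pure-strategy Nash equilibrium

Check mutual best responses: a cell is a NE iff neither player can gain by unilaterally deviating.
Row's best responses — vs V: B (payoff 6); vs W: C (payoff 9); vs X: C (payoff 5).
Column's best responses — vs A: W (payoff 8); vs B: X (payoff 5); vs C: V (payoff 6).
No cell has both players best-responding. For instance, Row's best reply to X is C, but against C Column prefers V over X.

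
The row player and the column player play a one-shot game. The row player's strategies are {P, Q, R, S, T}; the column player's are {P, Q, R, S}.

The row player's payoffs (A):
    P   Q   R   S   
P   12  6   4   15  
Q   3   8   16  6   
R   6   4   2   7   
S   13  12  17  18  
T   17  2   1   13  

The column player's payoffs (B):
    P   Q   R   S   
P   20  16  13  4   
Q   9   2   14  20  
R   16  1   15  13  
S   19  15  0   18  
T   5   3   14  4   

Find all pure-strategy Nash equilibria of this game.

Find each player's best response to every opponent strategy; NE are the intersections.
The row player's best responses — vs P: T (payoff 17); vs Q: S (payoff 12); vs R: S (payoff 17); vs S: S (payoff 18).
The column player's best responses — vs P: P (payoff 20); vs Q: S (payoff 20); vs R: P (payoff 16); vs S: P (payoff 19); vs T: R (payoff 14).
No cell has both players best-responding. For instance, the row player's best reply to Q is S, but against S the column player prefers P over Q.

There is no pure-strategy Nash equilibrium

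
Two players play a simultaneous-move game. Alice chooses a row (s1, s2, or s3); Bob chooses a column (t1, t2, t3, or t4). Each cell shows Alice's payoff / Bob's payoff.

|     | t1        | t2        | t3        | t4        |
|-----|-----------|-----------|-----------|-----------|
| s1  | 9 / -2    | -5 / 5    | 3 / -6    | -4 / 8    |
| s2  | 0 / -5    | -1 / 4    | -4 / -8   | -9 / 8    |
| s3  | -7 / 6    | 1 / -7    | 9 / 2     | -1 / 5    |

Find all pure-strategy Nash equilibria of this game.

None

Check mutual best responses: a cell is a NE iff neither player can gain by unilaterally deviating.
Alice's best responses — vs t1: s1 (payoff 9); vs t2: s3 (payoff 1); vs t3: s3 (payoff 9); vs t4: s3 (payoff -1).
Bob's best responses — vs s1: t4 (payoff 8); vs s2: t4 (payoff 8); vs s3: t1 (payoff 6).
No cell has both players best-responding. For instance, Alice's best reply to t4 is s3, but against s3 Bob prefers t1 over t4.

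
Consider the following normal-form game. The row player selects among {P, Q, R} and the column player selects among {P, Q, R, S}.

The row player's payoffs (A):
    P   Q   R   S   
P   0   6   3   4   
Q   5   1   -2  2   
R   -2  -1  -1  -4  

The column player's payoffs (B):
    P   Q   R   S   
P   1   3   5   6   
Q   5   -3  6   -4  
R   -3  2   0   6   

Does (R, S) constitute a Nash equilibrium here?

Holding the column player at S: the row player gets -4 from R but could get 4 by switching to P. The row player has a profitable deviation.

No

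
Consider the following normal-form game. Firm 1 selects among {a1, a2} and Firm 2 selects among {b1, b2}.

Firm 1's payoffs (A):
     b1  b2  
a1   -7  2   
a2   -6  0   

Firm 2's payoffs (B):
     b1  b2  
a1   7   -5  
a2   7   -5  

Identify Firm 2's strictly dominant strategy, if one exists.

A strategy is strictly dominant if it gives Firm 2 a strictly higher payoff than every other strategy, against every choice by the opponent.
b1 strictly dominates: vs a1: 7 > -5; vs a2: 7 > -5.

b1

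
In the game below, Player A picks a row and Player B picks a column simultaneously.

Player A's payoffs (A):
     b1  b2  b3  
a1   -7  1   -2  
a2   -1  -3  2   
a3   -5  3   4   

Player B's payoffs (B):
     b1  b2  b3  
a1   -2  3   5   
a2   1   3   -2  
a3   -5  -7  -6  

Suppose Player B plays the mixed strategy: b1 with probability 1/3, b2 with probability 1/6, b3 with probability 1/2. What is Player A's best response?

Compute Player A's expected payoff from each pure strategy against the given mix.
a1: (1/3)·(-7) + (1/6)·1 + (1/2)·(-2) = -19/6
a2: (1/3)·(-1) + (1/6)·(-3) + (1/2)·2 = 1/6
a3: (1/3)·(-5) + (1/6)·3 + (1/2)·4 = 5/6
Highest expected payoff is 5/6, from a3.

a3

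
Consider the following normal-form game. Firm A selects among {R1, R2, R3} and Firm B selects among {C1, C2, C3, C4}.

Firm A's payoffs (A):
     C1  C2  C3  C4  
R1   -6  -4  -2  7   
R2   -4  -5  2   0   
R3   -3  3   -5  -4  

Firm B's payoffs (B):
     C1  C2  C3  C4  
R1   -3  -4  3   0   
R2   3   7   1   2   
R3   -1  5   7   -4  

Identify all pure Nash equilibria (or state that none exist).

None

A profile is a Nash equilibrium when each player is best-responding to the other.
Firm A's best responses — vs C1: R3 (payoff -3); vs C2: R3 (payoff 3); vs C3: R2 (payoff 2); vs C4: R1 (payoff 7).
Firm B's best responses — vs R1: C3 (payoff 3); vs R2: C2 (payoff 7); vs R3: C3 (payoff 7).
No cell has both players best-responding. For instance, Firm A's best reply to C4 is R1, but against R1 Firm B prefers C3 over C4.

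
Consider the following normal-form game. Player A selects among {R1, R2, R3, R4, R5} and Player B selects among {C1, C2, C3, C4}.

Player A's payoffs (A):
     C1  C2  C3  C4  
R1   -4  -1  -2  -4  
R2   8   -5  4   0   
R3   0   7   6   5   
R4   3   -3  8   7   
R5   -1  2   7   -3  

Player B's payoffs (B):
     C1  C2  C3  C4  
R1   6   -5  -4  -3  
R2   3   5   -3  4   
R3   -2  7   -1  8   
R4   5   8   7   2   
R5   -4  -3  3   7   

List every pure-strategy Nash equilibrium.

There is no pure-strategy Nash equilibrium

A profile is a Nash equilibrium when each player is best-responding to the other.
Player A's best responses — vs C1: R2 (payoff 8); vs C2: R3 (payoff 7); vs C3: R4 (payoff 8); vs C4: R4 (payoff 7).
Player B's best responses — vs R1: C1 (payoff 6); vs R2: C2 (payoff 5); vs R3: C4 (payoff 8); vs R4: C2 (payoff 8); vs R5: C4 (payoff 7).
No cell has both players best-responding. For instance, Player A's best reply to C3 is R4, but against R4 Player B prefers C2 over C3.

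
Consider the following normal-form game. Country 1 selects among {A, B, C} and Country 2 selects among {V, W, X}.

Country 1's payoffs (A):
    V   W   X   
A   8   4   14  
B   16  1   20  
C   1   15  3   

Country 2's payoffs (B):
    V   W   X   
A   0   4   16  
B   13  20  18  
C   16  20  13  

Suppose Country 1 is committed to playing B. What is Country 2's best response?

With Country 1 fixed at B, Country 2's payoffs are: V → 13, W → 20, X → 18.
The maximum is 20, achieved by W.

W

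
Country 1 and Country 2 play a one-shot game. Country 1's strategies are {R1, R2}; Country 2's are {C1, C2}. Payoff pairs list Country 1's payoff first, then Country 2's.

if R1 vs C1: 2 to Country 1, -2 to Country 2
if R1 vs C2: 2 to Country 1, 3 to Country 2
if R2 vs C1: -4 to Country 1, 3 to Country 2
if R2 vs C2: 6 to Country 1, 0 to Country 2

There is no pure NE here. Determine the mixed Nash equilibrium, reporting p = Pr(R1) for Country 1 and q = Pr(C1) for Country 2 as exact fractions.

In a mixed NE each player is indifferent between their pure strategies, so the opponent's mix sets the indifference.
Country 2 indifferent between C1 and C2: p·(-2) + (1−p)·3 = p·3 + (1−p)·0 ⟹ 3 + (-5)p = 0 + 3p ⟹ p = 3/8.
Country 1 indifferent between R1 and R2: q·2 + (1−q)·2 = q·(-4) + (1−q)·6 ⟹ 2 + 0q = 6 + (-10)q ⟹ q = 2/5.

p = 3/8, q = 2/5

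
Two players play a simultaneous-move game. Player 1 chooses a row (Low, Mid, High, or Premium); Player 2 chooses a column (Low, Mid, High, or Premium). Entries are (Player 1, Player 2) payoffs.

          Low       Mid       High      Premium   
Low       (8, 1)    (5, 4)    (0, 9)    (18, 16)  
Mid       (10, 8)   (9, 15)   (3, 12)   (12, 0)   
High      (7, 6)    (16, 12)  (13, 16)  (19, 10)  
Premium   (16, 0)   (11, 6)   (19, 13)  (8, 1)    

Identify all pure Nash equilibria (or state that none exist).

Find each player's best response to every opponent strategy; NE are the intersections.
Player 1's best responses — vs Low: Premium (payoff 16); vs Mid: High (payoff 16); vs High: Premium (payoff 19); vs Premium: High (payoff 19).
Player 2's best responses — vs Low: Premium (payoff 16); vs Mid: Mid (payoff 15); vs High: High (payoff 16); vs Premium: High (payoff 13).
The only mutual best response is (Premium, High); neither player gains by switching there.

(Premium, High)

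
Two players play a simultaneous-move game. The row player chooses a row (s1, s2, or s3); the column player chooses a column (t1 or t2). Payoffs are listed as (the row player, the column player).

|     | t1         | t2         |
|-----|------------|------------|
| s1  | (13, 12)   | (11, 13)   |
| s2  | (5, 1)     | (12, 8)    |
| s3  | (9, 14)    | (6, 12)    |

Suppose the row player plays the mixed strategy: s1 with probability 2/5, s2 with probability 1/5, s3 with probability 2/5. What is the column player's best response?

Compute the column player's expected payoff from each pure strategy against the given mix.
t1: (2/5)·12 + (1/5)·1 + (2/5)·14 = 53/5
t2: (2/5)·13 + (1/5)·8 + (2/5)·12 = 58/5
Highest expected payoff is 58/5, from t2.

t2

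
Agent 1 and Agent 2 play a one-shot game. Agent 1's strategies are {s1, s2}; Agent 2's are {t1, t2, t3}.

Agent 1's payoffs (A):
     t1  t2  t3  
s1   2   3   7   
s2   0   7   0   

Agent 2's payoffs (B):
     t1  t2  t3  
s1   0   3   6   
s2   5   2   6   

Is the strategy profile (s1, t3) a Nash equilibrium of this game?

Holding Agent 2 at t3: Agent 1 gets 7 from s1, versus 0 from s2. No profitable deviation for Agent 1.
Holding Agent 1 at s1: Agent 2 gets 6 from t3, versus 0 from t1, 3 from t2. No profitable deviation for Agent 2 either.

Yes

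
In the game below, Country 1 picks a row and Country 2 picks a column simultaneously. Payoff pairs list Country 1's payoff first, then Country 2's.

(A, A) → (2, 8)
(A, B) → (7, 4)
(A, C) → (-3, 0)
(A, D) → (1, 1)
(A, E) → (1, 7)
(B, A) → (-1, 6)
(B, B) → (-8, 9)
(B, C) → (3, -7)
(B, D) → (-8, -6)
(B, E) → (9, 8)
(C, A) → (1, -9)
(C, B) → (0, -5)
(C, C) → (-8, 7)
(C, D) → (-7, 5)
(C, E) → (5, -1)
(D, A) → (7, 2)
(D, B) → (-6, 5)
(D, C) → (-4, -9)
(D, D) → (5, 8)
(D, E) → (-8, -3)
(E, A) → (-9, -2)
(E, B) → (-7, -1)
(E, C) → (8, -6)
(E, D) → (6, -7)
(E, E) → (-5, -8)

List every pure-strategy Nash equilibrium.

None

Find each player's best response to every opponent strategy; NE are the intersections.
Country 1's best responses — vs A: D (payoff 7); vs B: A (payoff 7); vs C: E (payoff 8); vs D: E (payoff 6); vs E: B (payoff 9).
Country 2's best responses — vs A: A (payoff 8); vs B: B (payoff 9); vs C: C (payoff 7); vs D: D (payoff 8); vs E: B (payoff -1).
No cell has both players best-responding. For instance, Country 1's best reply to A is D, but against D Country 2 prefers D over A.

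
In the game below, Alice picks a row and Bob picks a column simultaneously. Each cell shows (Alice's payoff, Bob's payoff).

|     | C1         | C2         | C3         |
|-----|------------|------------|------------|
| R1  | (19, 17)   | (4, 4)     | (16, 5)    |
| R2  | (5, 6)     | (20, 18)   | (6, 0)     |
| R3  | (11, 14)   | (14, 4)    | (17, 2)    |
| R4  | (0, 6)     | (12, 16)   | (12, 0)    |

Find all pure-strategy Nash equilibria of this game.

Find each player's best response to every opponent strategy; NE are the intersections.
Alice's best responses — vs C1: R1 (payoff 19); vs C2: R2 (payoff 20); vs C3: R3 (payoff 17).
Bob's best responses — vs R1: C1 (payoff 17); vs R2: C2 (payoff 18); vs R3: C1 (payoff 14); vs R4: C2 (payoff 16).
Mutual best responses occur at (R1, C1) and (R2, C2); at each, neither player gains by switching.

(R1, C1) and (R2, C2)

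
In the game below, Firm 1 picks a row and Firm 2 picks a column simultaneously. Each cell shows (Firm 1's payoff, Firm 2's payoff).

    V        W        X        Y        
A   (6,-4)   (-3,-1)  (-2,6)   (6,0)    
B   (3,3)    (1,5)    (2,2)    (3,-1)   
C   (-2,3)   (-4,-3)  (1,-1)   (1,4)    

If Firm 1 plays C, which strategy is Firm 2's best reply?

With Firm 1 fixed at C, Firm 2's payoffs are: V → 3, W → -3, X → -1, Y → 4.
The maximum is 4, achieved by Y.

Y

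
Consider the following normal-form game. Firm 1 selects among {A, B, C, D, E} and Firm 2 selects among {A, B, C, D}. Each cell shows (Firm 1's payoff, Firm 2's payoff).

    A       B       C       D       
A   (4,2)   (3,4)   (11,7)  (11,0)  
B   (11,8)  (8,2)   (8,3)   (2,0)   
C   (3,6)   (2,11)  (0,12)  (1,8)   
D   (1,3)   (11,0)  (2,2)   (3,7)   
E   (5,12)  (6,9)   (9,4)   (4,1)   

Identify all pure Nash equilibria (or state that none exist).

Find each player's best response to every opponent strategy; NE are the intersections.
Firm 1's best responses — vs A: B (payoff 11); vs B: D (payoff 11); vs C: A (payoff 11); vs D: A (payoff 11).
Firm 2's best responses — vs A: C (payoff 7); vs B: A (payoff 8); vs C: C (payoff 12); vs D: D (payoff 7); vs E: A (payoff 12).
Mutual best responses occur at (A, C) and (B, A); at each, neither player gains by switching.

(A, C) and (B, A)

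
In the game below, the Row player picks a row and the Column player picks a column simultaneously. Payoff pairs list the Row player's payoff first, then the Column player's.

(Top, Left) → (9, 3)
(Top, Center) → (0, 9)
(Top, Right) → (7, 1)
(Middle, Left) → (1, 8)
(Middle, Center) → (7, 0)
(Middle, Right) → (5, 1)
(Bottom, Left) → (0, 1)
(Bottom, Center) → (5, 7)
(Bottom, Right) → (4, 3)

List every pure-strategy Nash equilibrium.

No pure-strategy Nash equilibrium

A profile is a Nash equilibrium when each player is best-responding to the other.
The Row player's best responses — vs Left: Top (payoff 9); vs Center: Middle (payoff 7); vs Right: Top (payoff 7).
The Column player's best responses — vs Top: Center (payoff 9); vs Middle: Left (payoff 8); vs Bottom: Center (payoff 7).
No cell has both players best-responding. For instance, the Row player's best reply to Center is Middle, but against Middle the Column player prefers Left over Center.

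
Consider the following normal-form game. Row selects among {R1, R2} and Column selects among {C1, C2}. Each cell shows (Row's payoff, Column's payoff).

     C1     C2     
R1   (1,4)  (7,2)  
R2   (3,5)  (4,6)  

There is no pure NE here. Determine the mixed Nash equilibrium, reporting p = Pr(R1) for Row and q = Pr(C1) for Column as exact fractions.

p = 1/3, q = 3/5

In a mixed NE each player is indifferent between their pure strategies, so the opponent's mix sets the indifference.
Column indifferent between C1 and C2: p·4 + (1−p)·5 = p·2 + (1−p)·6 ⟹ 5 + (-1)p = 6 + (-4)p ⟹ p = 1/3.
Row indifferent between R1 and R2: q·1 + (1−q)·7 = q·3 + (1−q)·4 ⟹ 7 + (-6)q = 4 + (-1)q ⟹ q = 3/5.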